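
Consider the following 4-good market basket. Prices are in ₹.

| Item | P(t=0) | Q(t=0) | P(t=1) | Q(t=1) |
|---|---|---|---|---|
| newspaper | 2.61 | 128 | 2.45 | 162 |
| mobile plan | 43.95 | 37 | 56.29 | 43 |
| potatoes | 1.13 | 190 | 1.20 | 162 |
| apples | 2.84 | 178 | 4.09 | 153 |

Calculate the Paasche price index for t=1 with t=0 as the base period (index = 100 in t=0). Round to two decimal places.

124.14

Paasche price index uses current-period quantities as weights.
ΣP(t=1)·Q(t=1) = 2.45×162 + 56.29×43 + 1.20×162 + 4.09×153 = 396.9 + 2420.47 + 194.4 + 625.77 = 3637.54
ΣP(t=0)·Q(t=1) = 2.61×162 + 43.95×43 + 1.13×162 + 2.84×153 = 422.82 + 1889.85 + 183.06 + 434.52 = 2930.25
Index = 3637.54 / 2930.25 × 100 = 124.1375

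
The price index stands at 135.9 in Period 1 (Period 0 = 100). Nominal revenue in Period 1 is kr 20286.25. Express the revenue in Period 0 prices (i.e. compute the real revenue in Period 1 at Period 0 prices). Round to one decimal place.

Real = Nominal ÷ (Index/100) = 20286.25 ÷ (135.9/100)
     = 20286.25 ÷ 1.359 = 14927.3363

14927.3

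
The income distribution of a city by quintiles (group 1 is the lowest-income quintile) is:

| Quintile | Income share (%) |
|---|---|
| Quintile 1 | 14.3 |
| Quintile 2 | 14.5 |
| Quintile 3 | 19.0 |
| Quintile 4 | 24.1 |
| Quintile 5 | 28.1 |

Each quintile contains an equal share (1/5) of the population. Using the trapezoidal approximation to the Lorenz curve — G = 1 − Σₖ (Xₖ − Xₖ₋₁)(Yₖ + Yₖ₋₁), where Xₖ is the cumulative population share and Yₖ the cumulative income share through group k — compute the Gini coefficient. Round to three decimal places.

Cumulative income shares Yₖ: 0.1430, 0.2880, 0.4780, 0.7190, 1.0000
Σ (Xₖ−Xₖ₋₁)(Yₖ+Yₖ₋₁) = (1/5)(0.1430+0.0000) + (1/5)(0.2880+0.1430) + (1/5)(0.4780+0.2880) + (1/5)(0.7190+0.4780) + (1/5)(1.0000+0.7190)
  = 0.0286 + 0.0862 + 0.1532 + 0.2394 + 0.3438 = 0.8512
G = 1 − 0.8512 = 0.1488

0.149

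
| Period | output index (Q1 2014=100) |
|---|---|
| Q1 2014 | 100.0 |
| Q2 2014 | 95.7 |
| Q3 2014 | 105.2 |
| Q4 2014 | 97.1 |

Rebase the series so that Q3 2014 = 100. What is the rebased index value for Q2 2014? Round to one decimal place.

Rebased(Q2 2014) = 95.7 / 105.2 × 100 = 90.9696

91.0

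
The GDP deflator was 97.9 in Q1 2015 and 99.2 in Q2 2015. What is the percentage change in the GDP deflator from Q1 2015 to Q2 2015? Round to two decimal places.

1.33%

Change = (99.2 − 97.9) / 97.9 × 100
       = 1.3 / 97.9 × 100 = 1.3279%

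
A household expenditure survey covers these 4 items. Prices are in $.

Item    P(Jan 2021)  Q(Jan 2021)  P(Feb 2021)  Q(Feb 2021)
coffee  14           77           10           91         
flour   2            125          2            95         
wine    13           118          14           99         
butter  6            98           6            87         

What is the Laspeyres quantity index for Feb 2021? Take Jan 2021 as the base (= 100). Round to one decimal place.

94.9

Laspeyres quantity index uses base-period prices as weights.
ΣP(Jan 2021)·Q(Feb 2021) = 14×91 + 2×95 + 13×99 + 6×87 = 1274 + 190 + 1287 + 522 = 3273
ΣP(Jan 2021)·Q(Jan 2021) = 14×77 + 2×125 + 13×118 + 6×98 = 1078 + 250 + 1534 + 588 = 3450
Index = 3273 / 3450 × 100 = 94.8696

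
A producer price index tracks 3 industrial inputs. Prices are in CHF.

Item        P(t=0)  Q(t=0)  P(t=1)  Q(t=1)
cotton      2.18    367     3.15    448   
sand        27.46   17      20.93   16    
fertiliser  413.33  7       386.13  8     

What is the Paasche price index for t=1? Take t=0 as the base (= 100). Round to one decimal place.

102.4

Paasche price index uses current-period quantities as weights.
ΣP(t=1)·Q(t=1) = 3.15×448 + 20.93×16 + 386.13×8 = 1411.2 + 334.88 + 3089.04 = 4835.12
ΣP(t=0)·Q(t=1) = 2.18×448 + 27.46×16 + 413.33×8 = 976.64 + 439.36 + 3306.64 = 4722.64
Index = 4835.12 / 4722.64 × 100 = 102.3817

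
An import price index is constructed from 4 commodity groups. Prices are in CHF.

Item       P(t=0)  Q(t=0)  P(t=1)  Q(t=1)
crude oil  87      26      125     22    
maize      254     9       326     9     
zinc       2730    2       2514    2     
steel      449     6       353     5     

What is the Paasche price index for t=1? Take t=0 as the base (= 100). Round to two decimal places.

Paasche price index uses current-period quantities as weights.
ΣP(t=1)·Q(t=1) = 125×22 + 326×9 + 2514×2 + 353×5 = 2750 + 2934 + 5028 + 1765 = 12477
ΣP(t=0)·Q(t=1) = 87×22 + 254×9 + 2730×2 + 449×5 = 1914 + 2286 + 5460 + 2245 = 11905
Index = 12477 / 11905 × 100 = 104.8047

104.80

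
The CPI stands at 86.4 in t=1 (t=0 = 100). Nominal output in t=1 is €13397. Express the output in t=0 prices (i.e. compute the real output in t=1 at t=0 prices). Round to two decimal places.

Real = Nominal ÷ (Index/100) = 13397 ÷ (86.4/100)
     = 13397 ÷ 0.864 = 15505.7870

15505.79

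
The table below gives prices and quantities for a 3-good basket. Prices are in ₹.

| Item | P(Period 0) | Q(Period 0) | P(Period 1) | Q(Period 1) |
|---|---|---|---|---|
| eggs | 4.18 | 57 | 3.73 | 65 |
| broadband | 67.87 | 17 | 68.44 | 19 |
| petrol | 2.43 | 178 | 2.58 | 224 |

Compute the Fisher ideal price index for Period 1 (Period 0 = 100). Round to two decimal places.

100.65

Laspeyres component (base-period weights):
ΣP(Period 1)Q(Period 0) = 3.73×57 + 68.44×17 + 2.58×178 = 212.61 + 1163.48 + 459.24 = 1835.33
ΣP(Period 0)Q(Period 0) = 4.18×57 + 67.87×17 + 2.43×178 = 238.26 + 1153.79 + 432.54 = 1824.59
L = 1835.33 / 1824.59 × 100 = 100.5886
Paasche component (current-period weights):
ΣP(Period 1)Q(Period 1) = 3.73×65 + 68.44×19 + 2.58×224 = 242.45 + 1300.36 + 577.92 = 2120.73
ΣP(Period 0)Q(Period 1) = 4.18×65 + 67.87×19 + 2.43×224 = 271.7 + 1289.53 + 544.32 = 2105.55
P = 2120.73 / 2105.55 × 100 = 100.7210
Fisher = √(L × P) = √(100.5886 × 100.7210) = 100.6548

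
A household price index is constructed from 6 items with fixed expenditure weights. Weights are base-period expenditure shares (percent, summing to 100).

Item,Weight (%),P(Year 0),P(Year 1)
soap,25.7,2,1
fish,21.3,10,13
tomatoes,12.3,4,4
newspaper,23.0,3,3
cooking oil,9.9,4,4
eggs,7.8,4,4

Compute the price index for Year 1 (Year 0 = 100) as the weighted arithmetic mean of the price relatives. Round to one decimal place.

soap: 25.7 × (1/2) = 25.7 × 0.500000 = 12.8500
fish: 21.3 × (13/10) = 21.3 × 1.300000 = 27.6900
tomatoes: 12.3 × (4/4) = 12.3 × 1.000000 = 12.3000
newspaper: 23.0 × (3/3) = 23.0 × 1.000000 = 23.0000
cooking oil: 9.9 × (4/4) = 9.9 × 1.000000 = 9.9000
eggs: 7.8 × (4/4) = 7.8 × 1.000000 = 7.8000
Index = Σ wᵢ·(p₁ᵢ/p₀ᵢ) = 12.8500 + 27.6900 + 12.3000 + 23.0000 + 9.9000 + 7.8000 = 93.5400

93.5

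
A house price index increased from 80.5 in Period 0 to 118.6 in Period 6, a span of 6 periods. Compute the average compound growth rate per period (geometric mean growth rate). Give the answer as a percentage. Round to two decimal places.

Growth factor = (118.6/80.5)^(1/6) = (1.473292)^(1/6) = 1.066714
Growth rate = 1.066714 − 1 = 0.066714 = 6.6714%

6.67%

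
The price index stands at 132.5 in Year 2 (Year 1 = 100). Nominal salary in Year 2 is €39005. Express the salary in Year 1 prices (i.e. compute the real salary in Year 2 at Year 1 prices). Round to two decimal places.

Real = Nominal ÷ (Index/100) = 39005 ÷ (132.5/100)
     = 39005 ÷ 1.325 = 29437.7358

29437.74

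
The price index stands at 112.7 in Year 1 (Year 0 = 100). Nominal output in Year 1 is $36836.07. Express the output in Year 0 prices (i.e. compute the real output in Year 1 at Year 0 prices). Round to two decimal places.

32685.07

Real = Nominal ÷ (Index/100) = 36836.07 ÷ (112.7/100)
     = 36836.07 ÷ 1.127 = 32685.0665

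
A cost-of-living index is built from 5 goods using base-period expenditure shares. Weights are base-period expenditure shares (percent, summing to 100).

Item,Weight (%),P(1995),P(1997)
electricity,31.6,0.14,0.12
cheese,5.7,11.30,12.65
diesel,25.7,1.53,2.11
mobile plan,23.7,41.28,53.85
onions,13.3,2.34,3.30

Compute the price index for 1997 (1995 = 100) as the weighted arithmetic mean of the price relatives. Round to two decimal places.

electricity: 31.6 × (0.12/0.14) = 31.6 × 0.857143 = 27.0857
cheese: 5.7 × (12.65/11.30) = 5.7 × 1.119469 = 6.3810
diesel: 25.7 × (2.11/1.53) = 25.7 × 1.379085 = 35.4425
mobile plan: 23.7 × (53.85/41.28) = 23.7 × 1.304506 = 30.9168
onions: 13.3 × (3.30/2.34) = 13.3 × 1.410256 = 18.7564
Index = Σ wᵢ·(p₁ᵢ/p₀ᵢ) = 27.0857 + 6.3810 + 35.4425 + 30.9168 + 18.7564 = 118.5824

118.58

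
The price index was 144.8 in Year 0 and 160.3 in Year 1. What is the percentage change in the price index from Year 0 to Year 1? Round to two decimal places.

10.70%

Change = (160.3 − 144.8) / 144.8 × 100
       = 15.5 / 144.8 × 100 = 10.7044%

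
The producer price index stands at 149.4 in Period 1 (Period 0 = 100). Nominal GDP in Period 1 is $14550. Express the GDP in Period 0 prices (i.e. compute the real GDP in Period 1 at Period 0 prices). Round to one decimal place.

Real = Nominal ÷ (Index/100) = 14550 ÷ (149.4/100)
     = 14550 ÷ 1.494 = 9738.9558

9739.0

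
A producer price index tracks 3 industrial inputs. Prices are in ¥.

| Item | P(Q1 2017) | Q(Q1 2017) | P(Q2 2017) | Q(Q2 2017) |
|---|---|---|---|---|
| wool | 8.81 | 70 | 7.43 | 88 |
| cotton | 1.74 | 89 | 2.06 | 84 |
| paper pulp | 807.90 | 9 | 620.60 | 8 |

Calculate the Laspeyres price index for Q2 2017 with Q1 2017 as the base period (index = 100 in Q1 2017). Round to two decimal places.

Laspeyres price index uses base-period quantities as weights.
ΣP(Q2 2017)·Q(Q1 2017) = 7.43×70 + 2.06×89 + 620.60×9 = 520.1 + 183.34 + 5585.4 = 6288.84
ΣP(Q1 2017)·Q(Q1 2017) = 8.81×70 + 1.74×89 + 807.90×9 = 616.7 + 154.86 + 7271.1 = 8042.66
Index = 6288.84 / 8042.66 × 100 = 78.1935

78.19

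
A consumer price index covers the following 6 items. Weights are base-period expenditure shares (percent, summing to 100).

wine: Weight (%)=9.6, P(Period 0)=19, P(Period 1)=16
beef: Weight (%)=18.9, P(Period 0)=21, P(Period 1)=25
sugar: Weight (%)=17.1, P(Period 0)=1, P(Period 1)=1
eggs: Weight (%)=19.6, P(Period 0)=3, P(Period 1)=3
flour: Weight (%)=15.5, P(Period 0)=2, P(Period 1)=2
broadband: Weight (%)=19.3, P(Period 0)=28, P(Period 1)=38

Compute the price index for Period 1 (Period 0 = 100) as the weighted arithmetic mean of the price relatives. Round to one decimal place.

wine: 9.6 × (16/19) = 9.6 × 0.842105 = 8.0842
beef: 18.9 × (25/21) = 18.9 × 1.190476 = 22.5000
sugar: 17.1 × (1/1) = 17.1 × 1.000000 = 17.1000
eggs: 19.6 × (3/3) = 19.6 × 1.000000 = 19.6000
flour: 15.5 × (2/2) = 15.5 × 1.000000 = 15.5000
broadband: 19.3 × (38/28) = 19.3 × 1.357143 = 26.1929
Index = Σ wᵢ·(p₁ᵢ/p₀ᵢ) = 8.0842 + 22.5000 + 17.1000 + 19.6000 + 15.5000 + 26.1929 = 108.9771

109.0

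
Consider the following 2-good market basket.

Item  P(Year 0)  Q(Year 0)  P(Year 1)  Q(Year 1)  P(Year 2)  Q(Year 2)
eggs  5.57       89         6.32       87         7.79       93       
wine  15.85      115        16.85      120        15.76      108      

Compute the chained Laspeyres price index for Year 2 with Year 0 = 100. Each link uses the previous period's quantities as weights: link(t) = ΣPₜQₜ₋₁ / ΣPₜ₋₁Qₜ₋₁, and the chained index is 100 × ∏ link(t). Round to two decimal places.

Link Year 0→Year 1:
ΣP(Year 1)Q(Year 0) = 6.32×89 + 16.85×115 = 562.48 + 1937.75 = 2500.23
ΣP(Year 0)Q(Year 0) = 5.57×89 + 15.85×115 = 495.73 + 1822.75 = 2318.48
link = 2500.23/2318.48 = 1.078392
Link Year 1→Year 2:
ΣP(Year 2)Q(Year 1) = 7.79×87 + 15.76×120 = 677.73 + 1891.2 = 2568.93
ΣP(Year 1)Q(Year 1) = 6.32×87 + 16.85×120 = 549.84 + 2022 = 2571.84
link = 2568.93/2571.84 = 0.998869
Chained index = 100 × 1.078392 × 0.998869 = 107.7172

107.72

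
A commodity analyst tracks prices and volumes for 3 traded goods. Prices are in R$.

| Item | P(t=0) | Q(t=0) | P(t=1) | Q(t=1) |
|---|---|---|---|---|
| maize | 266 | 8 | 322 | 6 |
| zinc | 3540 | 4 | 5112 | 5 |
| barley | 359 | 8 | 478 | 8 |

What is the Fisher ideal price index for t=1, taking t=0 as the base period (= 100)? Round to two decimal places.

140.69

Laspeyres component (base-period weights):
ΣP(t=1)Q(t=0) = 322×8 + 5112×4 + 478×8 = 2576 + 20448 + 3824 = 26848
ΣP(t=0)Q(t=0) = 266×8 + 3540×4 + 359×8 = 2128 + 14160 + 2872 = 19160
L = 26848 / 19160 × 100 = 140.1253
Paasche component (current-period weights):
ΣP(t=1)Q(t=1) = 322×6 + 5112×5 + 478×8 = 1932 + 25560 + 3824 = 31316
ΣP(t=0)Q(t=1) = 266×6 + 3540×5 + 359×8 = 1596 + 17700 + 2872 = 22168
P = 31316 / 22168 × 100 = 141.2667
Fisher = √(L × P) = √(140.1253 × 141.2667) = 140.6948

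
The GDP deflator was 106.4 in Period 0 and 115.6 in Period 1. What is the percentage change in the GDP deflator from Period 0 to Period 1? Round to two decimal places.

8.65%

Change = (115.6 − 106.4) / 106.4 × 100
       = 9.2 / 106.4 × 100 = 8.6466%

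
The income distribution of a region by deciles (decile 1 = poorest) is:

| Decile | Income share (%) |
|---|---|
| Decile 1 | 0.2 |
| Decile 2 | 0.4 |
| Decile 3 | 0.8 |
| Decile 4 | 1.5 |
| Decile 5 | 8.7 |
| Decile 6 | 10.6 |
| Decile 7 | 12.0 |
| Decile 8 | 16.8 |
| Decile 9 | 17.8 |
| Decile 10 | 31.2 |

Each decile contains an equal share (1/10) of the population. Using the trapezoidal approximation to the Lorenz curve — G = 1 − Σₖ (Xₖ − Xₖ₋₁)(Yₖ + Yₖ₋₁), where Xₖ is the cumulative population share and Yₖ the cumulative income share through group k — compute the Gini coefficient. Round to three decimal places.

0.514

Cumulative income shares Yₖ: 0.0020, 0.0060, 0.0140, 0.0290, 0.1160, 0.2220, 0.3420, 0.5100, 0.6880, 1.0000
Σ (Xₖ−Xₖ₋₁)(Yₖ+Yₖ₋₁) = (1/10)(0.0020+0.0000) + (1/10)(0.0060+0.0020) + (1/10)(0.0140+0.0060) + (1/10)(0.0290+0.0140) + (1/10)(0.1160+0.0290) + (1/10)(0.2220+0.1160) + (1/10)(0.3420+0.2220) + (1/10)(0.5100+0.3420) + (1/10)(0.6880+0.5100) + (1/10)(1.0000+0.6880)
  = 0.0002 + 0.0008 + 0.0020 + 0.0043 + 0.0145 + 0.0338 + 0.0564 + 0.0852 + 0.1198 + 0.1688 = 0.4858
G = 1 − 0.4858 = 0.5142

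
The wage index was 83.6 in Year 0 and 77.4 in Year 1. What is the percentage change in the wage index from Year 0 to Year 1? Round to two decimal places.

Change = (77.4 − 83.6) / 83.6 × 100
       = -6.2 / 83.6 × 100 = -7.4163%

-7.42%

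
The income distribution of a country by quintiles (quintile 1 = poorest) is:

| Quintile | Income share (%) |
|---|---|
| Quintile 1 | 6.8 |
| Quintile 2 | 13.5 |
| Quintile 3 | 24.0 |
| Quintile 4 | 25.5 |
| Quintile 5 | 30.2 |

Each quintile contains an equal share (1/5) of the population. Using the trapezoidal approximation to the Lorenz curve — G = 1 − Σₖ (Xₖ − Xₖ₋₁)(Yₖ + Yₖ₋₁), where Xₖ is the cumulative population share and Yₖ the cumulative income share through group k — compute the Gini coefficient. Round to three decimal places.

0.235

Cumulative income shares Yₖ: 0.0680, 0.2030, 0.4430, 0.6980, 1.0000
Σ (Xₖ−Xₖ₋₁)(Yₖ+Yₖ₋₁) = (1/5)(0.0680+0.0000) + (1/5)(0.2030+0.0680) + (1/5)(0.4430+0.2030) + (1/5)(0.6980+0.4430) + (1/5)(1.0000+0.6980)
  = 0.0136 + 0.0542 + 0.1292 + 0.2282 + 0.3396 = 0.7648
G = 1 − 0.7648 = 0.2352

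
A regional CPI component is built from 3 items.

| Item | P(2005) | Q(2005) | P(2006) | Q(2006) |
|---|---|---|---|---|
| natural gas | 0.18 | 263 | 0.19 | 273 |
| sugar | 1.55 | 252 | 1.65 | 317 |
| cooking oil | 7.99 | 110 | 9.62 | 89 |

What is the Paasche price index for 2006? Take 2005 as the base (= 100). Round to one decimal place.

114.3

Paasche price index uses current-period quantities as weights.
ΣP(2006)·Q(2006) = 0.19×273 + 1.65×317 + 9.62×89 = 51.87 + 523.05 + 856.18 = 1431.1
ΣP(2005)·Q(2006) = 0.18×273 + 1.55×317 + 7.99×89 = 49.14 + 491.35 + 711.11 = 1251.6
Index = 1431.1 / 1251.6 × 100 = 114.3416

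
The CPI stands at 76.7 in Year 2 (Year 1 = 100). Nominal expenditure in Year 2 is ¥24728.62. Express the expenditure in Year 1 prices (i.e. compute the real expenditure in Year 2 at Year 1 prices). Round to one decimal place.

Real = Nominal ÷ (Index/100) = 24728.62 ÷ (76.7/100)
     = 24728.62 ÷ 0.767 = 32240.7040

32240.7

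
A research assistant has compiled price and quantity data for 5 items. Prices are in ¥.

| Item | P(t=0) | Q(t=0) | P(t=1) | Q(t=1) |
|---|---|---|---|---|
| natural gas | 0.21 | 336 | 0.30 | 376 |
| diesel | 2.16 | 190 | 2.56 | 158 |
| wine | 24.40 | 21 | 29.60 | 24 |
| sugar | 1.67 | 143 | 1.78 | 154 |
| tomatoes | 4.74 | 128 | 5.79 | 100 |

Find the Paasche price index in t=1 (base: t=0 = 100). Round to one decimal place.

Paasche price index uses current-period quantities as weights.
ΣP(t=1)·Q(t=1) = 0.30×376 + 2.56×158 + 29.60×24 + 1.78×154 + 5.79×100 = 112.8 + 404.48 + 710.4 + 274.12 + 579 = 2080.8
ΣP(t=0)·Q(t=1) = 0.21×376 + 2.16×158 + 24.40×24 + 1.67×154 + 4.74×100 = 78.96 + 341.28 + 585.6 + 257.18 + 474 = 1737.02
Index = 2080.8 / 1737.02 × 100 = 119.7914

119.8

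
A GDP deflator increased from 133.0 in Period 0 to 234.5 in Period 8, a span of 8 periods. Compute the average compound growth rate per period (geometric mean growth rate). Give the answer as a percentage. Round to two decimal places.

Growth factor = (234.5/133.0)^(1/8) = (1.763158)^(1/8) = 1.073461
Growth rate = 1.073461 − 1 = 0.073461 = 7.3461%

7.35%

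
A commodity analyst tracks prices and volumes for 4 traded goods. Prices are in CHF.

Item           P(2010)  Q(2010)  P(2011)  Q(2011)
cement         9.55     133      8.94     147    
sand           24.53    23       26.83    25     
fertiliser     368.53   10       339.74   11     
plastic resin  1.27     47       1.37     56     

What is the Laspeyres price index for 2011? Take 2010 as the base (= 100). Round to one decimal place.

94.4

Laspeyres price index uses base-period quantities as weights.
ΣP(2011)·Q(2010) = 8.94×133 + 26.83×23 + 339.74×10 + 1.37×47 = 1189.02 + 617.09 + 3397.4 + 64.39 = 5267.9
ΣP(2010)·Q(2010) = 9.55×133 + 24.53×23 + 368.53×10 + 1.27×47 = 1270.15 + 564.19 + 3685.3 + 59.69 = 5579.33
Index = 5267.9 / 5579.33 × 100 = 94.4181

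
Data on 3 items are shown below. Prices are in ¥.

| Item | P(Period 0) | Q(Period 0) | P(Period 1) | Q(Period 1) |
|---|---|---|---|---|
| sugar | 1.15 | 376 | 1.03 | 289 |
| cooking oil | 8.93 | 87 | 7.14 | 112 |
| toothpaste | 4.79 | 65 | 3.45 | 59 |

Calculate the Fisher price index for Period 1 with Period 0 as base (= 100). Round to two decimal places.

80.80

Laspeyres component (base-period weights):
ΣP(Period 1)Q(Period 0) = 1.03×376 + 7.14×87 + 3.45×65 = 387.28 + 621.18 + 224.25 = 1232.71
ΣP(Period 0)Q(Period 0) = 1.15×376 + 8.93×87 + 4.79×65 = 432.4 + 776.91 + 311.35 = 1520.66
L = 1232.71 / 1520.66 × 100 = 81.0641
Paasche component (current-period weights):
ΣP(Period 1)Q(Period 1) = 1.03×289 + 7.14×112 + 3.45×59 = 297.67 + 799.68 + 203.55 = 1300.9
ΣP(Period 0)Q(Period 1) = 1.15×289 + 8.93×112 + 4.79×59 = 332.35 + 1000.16 + 282.61 = 1615.12
P = 1300.9 / 1615.12 × 100 = 80.5451
Fisher = √(L × P) = √(81.0641 × 80.5451) = 80.8042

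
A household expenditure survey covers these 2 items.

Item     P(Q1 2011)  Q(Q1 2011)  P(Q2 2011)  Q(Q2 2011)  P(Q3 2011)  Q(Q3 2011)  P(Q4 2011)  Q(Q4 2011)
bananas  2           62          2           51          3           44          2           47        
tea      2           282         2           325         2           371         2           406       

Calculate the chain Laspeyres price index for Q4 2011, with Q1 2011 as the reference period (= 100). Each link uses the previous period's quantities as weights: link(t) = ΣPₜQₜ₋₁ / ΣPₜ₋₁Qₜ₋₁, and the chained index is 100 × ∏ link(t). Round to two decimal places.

Link Q1 2011→Q2 2011:
ΣP(Q2 2011)Q(Q1 2011) = 2×62 + 2×282 = 124 + 564 = 688
ΣP(Q1 2011)Q(Q1 2011) = 2×62 + 2×282 = 124 + 564 = 688
link = 688/688 = 1.000000
Link Q2 2011→Q3 2011:
ΣP(Q3 2011)Q(Q2 2011) = 3×51 + 2×325 = 153 + 650 = 803
ΣP(Q2 2011)Q(Q2 2011) = 2×51 + 2×325 = 102 + 650 = 752
link = 803/752 = 1.067819
Link Q3 2011→Q4 2011:
ΣP(Q4 2011)Q(Q3 2011) = 2×44 + 2×371 = 88 + 742 = 830
ΣP(Q3 2011)Q(Q3 2011) = 3×44 + 2×371 = 132 + 742 = 874
link = 830/874 = 0.949657
Chained index = 100 × 1.000000 × 1.067819 × 0.949657 = 101.4062

101.41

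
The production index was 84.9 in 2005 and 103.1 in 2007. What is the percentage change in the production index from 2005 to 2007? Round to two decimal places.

21.44%

Change = (103.1 − 84.9) / 84.9 × 100
       = 18.2 / 84.9 × 100 = 21.4370%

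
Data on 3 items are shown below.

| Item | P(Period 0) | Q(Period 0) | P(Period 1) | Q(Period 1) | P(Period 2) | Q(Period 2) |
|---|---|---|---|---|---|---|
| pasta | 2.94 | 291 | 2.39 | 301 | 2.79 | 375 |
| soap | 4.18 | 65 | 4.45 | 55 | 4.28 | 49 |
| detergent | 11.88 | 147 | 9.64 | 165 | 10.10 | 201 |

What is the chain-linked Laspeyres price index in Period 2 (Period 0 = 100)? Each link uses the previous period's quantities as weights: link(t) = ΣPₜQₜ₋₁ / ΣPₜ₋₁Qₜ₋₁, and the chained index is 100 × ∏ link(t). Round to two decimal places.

Link Period 0→Period 1:
ΣP(Period 1)Q(Period 0) = 2.39×291 + 4.45×65 + 9.64×147 = 695.49 + 289.25 + 1417.08 = 2401.82
ΣP(Period 0)Q(Period 0) = 2.94×291 + 4.18×65 + 11.88×147 = 855.54 + 271.7 + 1746.36 = 2873.6
link = 2401.82/2873.6 = 0.835823
Link Period 1→Period 2:
ΣP(Period 2)Q(Period 1) = 2.79×301 + 4.28×55 + 10.10×165 = 839.79 + 235.4 + 1666.5 = 2741.69
ΣP(Period 1)Q(Period 1) = 2.39×301 + 4.45×55 + 9.64×165 = 719.39 + 244.75 + 1590.6 = 2554.74
link = 2741.69/2554.74 = 1.073178
Chained index = 100 × 0.835823 × 1.073178 = 89.6986

89.70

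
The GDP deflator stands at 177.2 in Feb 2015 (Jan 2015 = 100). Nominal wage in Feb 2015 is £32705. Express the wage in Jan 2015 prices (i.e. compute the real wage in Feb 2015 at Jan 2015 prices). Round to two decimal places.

18456.55

Real = Nominal ÷ (Index/100) = 32705 ÷ (177.2/100)
     = 32705 ÷ 1.772 = 18456.5463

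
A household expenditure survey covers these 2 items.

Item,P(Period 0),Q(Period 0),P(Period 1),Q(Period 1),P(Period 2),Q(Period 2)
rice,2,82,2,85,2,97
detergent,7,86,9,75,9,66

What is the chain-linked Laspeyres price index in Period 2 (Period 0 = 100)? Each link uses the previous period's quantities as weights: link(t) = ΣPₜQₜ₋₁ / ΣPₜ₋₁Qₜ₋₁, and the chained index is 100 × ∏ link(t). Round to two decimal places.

122.45

Link Period 0→Period 1:
ΣP(Period 1)Q(Period 0) = 2×82 + 9×86 = 164 + 774 = 938
ΣP(Period 0)Q(Period 0) = 2×82 + 7×86 = 164 + 602 = 766
link = 938/766 = 1.224543
Link Period 1→Period 2:
ΣP(Period 2)Q(Period 1) = 2×85 + 9×75 = 170 + 675 = 845
ΣP(Period 1)Q(Period 1) = 2×85 + 9×75 = 170 + 675 = 845
link = 845/845 = 1.000000
Chained index = 100 × 1.224543 × 1.000000 = 122.4543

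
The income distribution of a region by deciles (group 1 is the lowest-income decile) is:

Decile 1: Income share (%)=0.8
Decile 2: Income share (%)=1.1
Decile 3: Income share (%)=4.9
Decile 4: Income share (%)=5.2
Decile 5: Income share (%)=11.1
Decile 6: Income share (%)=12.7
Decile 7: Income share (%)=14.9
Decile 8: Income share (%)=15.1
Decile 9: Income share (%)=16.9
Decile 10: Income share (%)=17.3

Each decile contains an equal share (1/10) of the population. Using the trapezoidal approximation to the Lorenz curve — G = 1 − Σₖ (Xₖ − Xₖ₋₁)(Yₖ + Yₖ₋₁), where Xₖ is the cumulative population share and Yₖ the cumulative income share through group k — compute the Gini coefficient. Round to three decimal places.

Cumulative income shares Yₖ: 0.0080, 0.0190, 0.0680, 0.1200, 0.2310, 0.3580, 0.5070, 0.6580, 0.8270, 1.0000
Σ (Xₖ−Xₖ₋₁)(Yₖ+Yₖ₋₁) = (1/10)(0.0080+0.0000) + (1/10)(0.0190+0.0080) + (1/10)(0.0680+0.0190) + (1/10)(0.1200+0.0680) + (1/10)(0.2310+0.1200) + (1/10)(0.3580+0.2310) + (1/10)(0.5070+0.3580) + (1/10)(0.6580+0.5070) + (1/10)(0.8270+0.6580) + (1/10)(1.0000+0.8270)
  = 0.0008 + 0.0027 + 0.0087 + 0.0188 + 0.0351 + 0.0589 + 0.0865 + 0.1165 + 0.1485 + 0.1827 = 0.6592
G = 1 − 0.6592 = 0.3408

0.341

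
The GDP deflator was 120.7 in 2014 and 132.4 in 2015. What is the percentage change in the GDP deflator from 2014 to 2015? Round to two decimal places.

Change = (132.4 − 120.7) / 120.7 × 100
       = 11.7 / 120.7 × 100 = 9.6935%

9.69%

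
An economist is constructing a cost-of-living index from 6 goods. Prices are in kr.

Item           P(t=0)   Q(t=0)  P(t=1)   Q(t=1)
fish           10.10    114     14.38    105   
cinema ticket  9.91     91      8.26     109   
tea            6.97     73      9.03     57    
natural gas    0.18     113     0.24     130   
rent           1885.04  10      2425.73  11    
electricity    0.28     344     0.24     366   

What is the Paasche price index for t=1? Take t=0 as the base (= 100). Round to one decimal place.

Paasche price index uses current-period quantities as weights.
ΣP(t=1)·Q(t=1) = 14.38×105 + 8.26×109 + 9.03×57 + 0.24×130 + 2425.73×11 + 0.24×366 = 1509.9 + 900.34 + 514.71 + 31.2 + 26683.03 + 87.84 = 29727.02
ΣP(t=0)·Q(t=1) = 10.10×105 + 9.91×109 + 6.97×57 + 0.18×130 + 1885.04×11 + 0.28×366 = 1060.5 + 1080.19 + 397.29 + 23.4 + 20735.44 + 102.48 = 23399.3
Index = 29727.02 / 23399.3 × 100 = 127.0423

127.0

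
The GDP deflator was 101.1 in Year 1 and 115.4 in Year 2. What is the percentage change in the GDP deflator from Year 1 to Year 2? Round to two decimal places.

14.14%

Change = (115.4 − 101.1) / 101.1 × 100
       = 14.3 / 101.1 × 100 = 14.1444%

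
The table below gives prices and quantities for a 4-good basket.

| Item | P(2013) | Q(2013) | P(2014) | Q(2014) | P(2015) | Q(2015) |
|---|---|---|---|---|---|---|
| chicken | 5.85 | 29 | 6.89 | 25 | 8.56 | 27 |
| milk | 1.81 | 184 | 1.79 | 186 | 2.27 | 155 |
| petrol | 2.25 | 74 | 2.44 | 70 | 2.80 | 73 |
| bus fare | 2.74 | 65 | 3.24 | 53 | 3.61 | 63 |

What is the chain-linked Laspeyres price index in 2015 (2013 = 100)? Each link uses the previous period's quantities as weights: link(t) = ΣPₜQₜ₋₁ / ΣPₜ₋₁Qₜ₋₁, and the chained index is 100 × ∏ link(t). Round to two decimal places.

Link 2013→2014:
ΣP(2014)Q(2013) = 6.89×29 + 1.79×184 + 2.44×74 + 3.24×65 = 199.81 + 329.36 + 180.56 + 210.6 = 920.33
ΣP(2013)Q(2013) = 5.85×29 + 1.81×184 + 2.25×74 + 2.74×65 = 169.65 + 333.04 + 166.5 + 178.1 = 847.29
link = 920.33/847.29 = 1.086204
Link 2014→2015:
ΣP(2015)Q(2014) = 8.56×25 + 2.27×186 + 2.80×70 + 3.61×53 = 214 + 422.22 + 196 + 191.33 = 1023.55
ΣP(2014)Q(2014) = 6.89×25 + 1.79×186 + 2.44×70 + 3.24×53 = 172.25 + 332.94 + 170.8 + 171.72 = 847.71
link = 1023.55/847.71 = 1.207429
Chained index = 100 × 1.086204 × 1.207429 = 131.1515

131.15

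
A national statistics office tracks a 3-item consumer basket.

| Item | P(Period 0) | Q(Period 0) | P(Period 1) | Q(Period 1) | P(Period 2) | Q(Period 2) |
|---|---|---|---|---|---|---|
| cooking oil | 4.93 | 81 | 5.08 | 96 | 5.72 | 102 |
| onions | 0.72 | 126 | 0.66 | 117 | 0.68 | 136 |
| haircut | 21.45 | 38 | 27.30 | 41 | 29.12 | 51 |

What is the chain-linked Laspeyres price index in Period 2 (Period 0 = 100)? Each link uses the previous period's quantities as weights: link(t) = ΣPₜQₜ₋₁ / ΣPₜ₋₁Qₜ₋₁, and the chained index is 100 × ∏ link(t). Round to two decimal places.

127.03

Link Period 0→Period 1:
ΣP(Period 1)Q(Period 0) = 5.08×81 + 0.66×126 + 27.30×38 = 411.48 + 83.16 + 1037.4 = 1532.04
ΣP(Period 0)Q(Period 0) = 4.93×81 + 0.72×126 + 21.45×38 = 399.33 + 90.72 + 815.1 = 1305.15
link = 1532.04/1305.15 = 1.173842
Link Period 1→Period 2:
ΣP(Period 2)Q(Period 1) = 5.72×96 + 0.68×117 + 29.12×41 = 549.12 + 79.56 + 1193.92 = 1822.6
ΣP(Period 1)Q(Period 1) = 5.08×96 + 0.66×117 + 27.30×41 = 487.68 + 77.22 + 1119.3 = 1684.2
link = 1822.6/1684.2 = 1.082176
Chained index = 100 × 1.173842 × 1.082176 = 127.0303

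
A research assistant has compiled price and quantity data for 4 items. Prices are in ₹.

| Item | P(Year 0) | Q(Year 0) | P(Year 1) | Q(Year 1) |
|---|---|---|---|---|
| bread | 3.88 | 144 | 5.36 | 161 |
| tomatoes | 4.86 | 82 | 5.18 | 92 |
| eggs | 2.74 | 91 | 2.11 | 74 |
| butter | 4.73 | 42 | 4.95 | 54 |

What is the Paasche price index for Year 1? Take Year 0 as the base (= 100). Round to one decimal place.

115.2

Paasche price index uses current-period quantities as weights.
ΣP(Year 1)·Q(Year 1) = 5.36×161 + 5.18×92 + 2.11×74 + 4.95×54 = 862.96 + 476.56 + 156.14 + 267.3 = 1762.96
ΣP(Year 0)·Q(Year 1) = 3.88×161 + 4.86×92 + 2.74×74 + 4.73×54 = 624.68 + 447.12 + 202.76 + 255.42 = 1529.98
Index = 1762.96 / 1529.98 × 100 = 115.2277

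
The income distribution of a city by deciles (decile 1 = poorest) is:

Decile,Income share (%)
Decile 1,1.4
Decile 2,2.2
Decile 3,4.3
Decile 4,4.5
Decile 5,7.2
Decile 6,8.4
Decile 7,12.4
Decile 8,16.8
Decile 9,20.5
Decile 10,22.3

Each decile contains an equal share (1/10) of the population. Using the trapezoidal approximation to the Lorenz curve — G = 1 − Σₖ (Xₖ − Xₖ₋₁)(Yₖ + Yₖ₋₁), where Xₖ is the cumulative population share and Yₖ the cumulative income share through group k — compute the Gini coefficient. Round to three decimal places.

Cumulative income shares Yₖ: 0.0140, 0.0360, 0.0790, 0.1240, 0.1960, 0.2800, 0.4040, 0.5720, 0.7770, 1.0000
Σ (Xₖ−Xₖ₋₁)(Yₖ+Yₖ₋₁) = (1/10)(0.0140+0.0000) + (1/10)(0.0360+0.0140) + (1/10)(0.0790+0.0360) + (1/10)(0.1240+0.0790) + (1/10)(0.1960+0.1240) + (1/10)(0.2800+0.1960) + (1/10)(0.4040+0.2800) + (1/10)(0.5720+0.4040) + (1/10)(0.7770+0.5720) + (1/10)(1.0000+0.7770)
  = 0.0014 + 0.0050 + 0.0115 + 0.0203 + 0.0320 + 0.0476 + 0.0684 + 0.0976 + 0.1349 + 0.1777 = 0.5964
G = 1 − 0.5964 = 0.4036

0.404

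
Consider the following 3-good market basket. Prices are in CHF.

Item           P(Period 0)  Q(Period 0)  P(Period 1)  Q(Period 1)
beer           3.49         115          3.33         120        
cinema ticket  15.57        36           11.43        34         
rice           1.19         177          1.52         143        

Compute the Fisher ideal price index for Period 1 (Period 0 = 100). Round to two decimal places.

90.31

Laspeyres component (base-period weights):
ΣP(Period 1)Q(Period 0) = 3.33×115 + 11.43×36 + 1.52×177 = 382.95 + 411.48 + 269.04 = 1063.47
ΣP(Period 0)Q(Period 0) = 3.49×115 + 15.57×36 + 1.19×177 = 401.35 + 560.52 + 210.63 = 1172.5
L = 1063.47 / 1172.5 × 100 = 90.7011
Paasche component (current-period weights):
ΣP(Period 1)Q(Period 1) = 3.33×120 + 11.43×34 + 1.52×143 = 399.6 + 388.62 + 217.36 = 1005.58
ΣP(Period 0)Q(Period 1) = 3.49×120 + 15.57×34 + 1.19×143 = 418.8 + 529.38 + 170.17 = 1118.35
P = 1005.58 / 1118.35 × 100 = 89.9164
Fisher = √(L × P) = √(90.7011 × 89.9164) = 90.3079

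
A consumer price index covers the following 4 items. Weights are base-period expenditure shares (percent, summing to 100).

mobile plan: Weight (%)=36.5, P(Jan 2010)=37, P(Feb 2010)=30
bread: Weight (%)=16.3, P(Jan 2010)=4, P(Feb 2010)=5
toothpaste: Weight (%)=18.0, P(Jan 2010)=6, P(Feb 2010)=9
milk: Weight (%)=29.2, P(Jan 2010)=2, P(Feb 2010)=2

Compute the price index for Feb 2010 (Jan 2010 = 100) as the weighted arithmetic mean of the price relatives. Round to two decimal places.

mobile plan: 36.5 × (30/37) = 36.5 × 0.810811 = 29.5946
bread: 16.3 × (5/4) = 16.3 × 1.250000 = 20.3750
toothpaste: 18.0 × (9/6) = 18.0 × 1.500000 = 27.0000
milk: 29.2 × (2/2) = 29.2 × 1.000000 = 29.2000
Index = Σ wᵢ·(p₁ᵢ/p₀ᵢ) = 29.5946 + 20.3750 + 27.0000 + 29.2000 = 106.1696

106.17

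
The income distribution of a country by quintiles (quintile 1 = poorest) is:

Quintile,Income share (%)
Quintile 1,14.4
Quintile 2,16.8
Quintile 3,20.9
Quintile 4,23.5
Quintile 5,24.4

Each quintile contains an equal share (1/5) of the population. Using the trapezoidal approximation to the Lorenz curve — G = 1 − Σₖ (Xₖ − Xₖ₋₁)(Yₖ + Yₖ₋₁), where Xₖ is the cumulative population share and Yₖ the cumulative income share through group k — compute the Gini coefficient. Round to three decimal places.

0.107

Cumulative income shares Yₖ: 0.1440, 0.3120, 0.5210, 0.7560, 1.0000
Σ (Xₖ−Xₖ₋₁)(Yₖ+Yₖ₋₁) = (1/5)(0.1440+0.0000) + (1/5)(0.3120+0.1440) + (1/5)(0.5210+0.3120) + (1/5)(0.7560+0.5210) + (1/5)(1.0000+0.7560)
  = 0.0288 + 0.0912 + 0.1666 + 0.2554 + 0.3512 = 0.8932
G = 1 − 0.8932 = 0.1068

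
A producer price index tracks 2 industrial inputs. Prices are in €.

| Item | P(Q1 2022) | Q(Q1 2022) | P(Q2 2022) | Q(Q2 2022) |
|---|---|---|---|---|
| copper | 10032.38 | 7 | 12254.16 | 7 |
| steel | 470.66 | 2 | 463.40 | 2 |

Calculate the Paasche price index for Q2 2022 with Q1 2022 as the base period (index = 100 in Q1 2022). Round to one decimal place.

121.8

Paasche price index uses current-period quantities as weights.
ΣP(Q2 2022)·Q(Q2 2022) = 12254.16×7 + 463.40×2 = 85779.12 + 926.8 = 86705.92
ΣP(Q1 2022)·Q(Q2 2022) = 10032.38×7 + 470.66×2 = 70226.66 + 941.32 = 71167.98
Index = 86705.92 / 71167.98 × 100 = 121.8328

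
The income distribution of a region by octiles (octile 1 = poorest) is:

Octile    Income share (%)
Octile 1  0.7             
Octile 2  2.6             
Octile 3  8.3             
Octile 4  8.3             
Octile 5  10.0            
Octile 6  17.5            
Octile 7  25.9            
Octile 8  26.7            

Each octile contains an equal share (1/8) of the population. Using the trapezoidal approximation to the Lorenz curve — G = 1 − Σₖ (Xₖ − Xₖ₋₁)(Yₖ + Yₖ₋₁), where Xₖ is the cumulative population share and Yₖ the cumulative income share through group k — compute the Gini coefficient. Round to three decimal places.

Cumulative income shares Yₖ: 0.0070, 0.0330, 0.1160, 0.1990, 0.2990, 0.4740, 0.7330, 1.0000
Σ (Xₖ−Xₖ₋₁)(Yₖ+Yₖ₋₁) = (1/8)(0.0070+0.0000) + (1/8)(0.0330+0.0070) + (1/8)(0.1160+0.0330) + (1/8)(0.1990+0.1160) + (1/8)(0.2990+0.1990) + (1/8)(0.4740+0.2990) + (1/8)(0.7330+0.4740) + (1/8)(1.0000+0.7330)
  = 0.0009 + 0.0050 + 0.0186 + 0.0394 + 0.0623 + 0.0966 + 0.1509 + 0.2166 = 0.5903
G = 1 − 0.5903 = 0.4097

0.410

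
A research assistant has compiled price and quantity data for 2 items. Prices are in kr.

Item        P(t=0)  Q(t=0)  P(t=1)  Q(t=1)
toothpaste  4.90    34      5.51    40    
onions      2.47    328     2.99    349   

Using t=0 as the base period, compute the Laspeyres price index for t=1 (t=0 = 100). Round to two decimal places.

119.59

Laspeyres price index uses base-period quantities as weights.
ΣP(t=1)·Q(t=0) = 5.51×34 + 2.99×328 = 187.34 + 980.72 = 1168.06
ΣP(t=0)·Q(t=0) = 4.90×34 + 2.47×328 = 166.6 + 810.16 = 976.76
Index = 1168.06 / 976.76 × 100 = 119.5852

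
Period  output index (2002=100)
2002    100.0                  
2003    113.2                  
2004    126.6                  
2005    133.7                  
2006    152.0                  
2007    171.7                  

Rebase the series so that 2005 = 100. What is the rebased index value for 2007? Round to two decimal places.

128.42

Rebased(2007) = 171.7 / 133.7 × 100 = 128.4218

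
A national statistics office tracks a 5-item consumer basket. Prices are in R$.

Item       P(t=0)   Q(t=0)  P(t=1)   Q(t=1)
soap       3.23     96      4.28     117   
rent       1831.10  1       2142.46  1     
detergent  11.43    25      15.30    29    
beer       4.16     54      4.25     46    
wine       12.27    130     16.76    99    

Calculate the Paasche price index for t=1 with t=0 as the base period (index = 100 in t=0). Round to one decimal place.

Paasche price index uses current-period quantities as weights.
ΣP(t=1)·Q(t=1) = 4.28×117 + 2142.46×1 + 15.30×29 + 4.25×46 + 16.76×99 = 500.76 + 2142.46 + 443.7 + 195.5 + 1659.24 = 4941.66
ΣP(t=0)·Q(t=1) = 3.23×117 + 1831.10×1 + 11.43×29 + 4.16×46 + 12.27×99 = 377.91 + 1831.1 + 331.47 + 191.36 + 1214.73 = 3946.57
Index = 4941.66 / 3946.57 × 100 = 125.2140

125.2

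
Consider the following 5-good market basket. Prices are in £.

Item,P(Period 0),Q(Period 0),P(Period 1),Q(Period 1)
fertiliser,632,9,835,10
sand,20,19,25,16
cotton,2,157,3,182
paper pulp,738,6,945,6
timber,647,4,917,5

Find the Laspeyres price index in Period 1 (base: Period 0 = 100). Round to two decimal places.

Laspeyres price index uses base-period quantities as weights.
ΣP(Period 1)·Q(Period 0) = 835×9 + 25×19 + 3×157 + 945×6 + 917×4 = 7515 + 475 + 471 + 5670 + 3668 = 17799
ΣP(Period 0)·Q(Period 0) = 632×9 + 20×19 + 2×157 + 738×6 + 647×4 = 5688 + 380 + 314 + 4428 + 2588 = 13398
Index = 17799 / 13398 × 100 = 132.8482

132.85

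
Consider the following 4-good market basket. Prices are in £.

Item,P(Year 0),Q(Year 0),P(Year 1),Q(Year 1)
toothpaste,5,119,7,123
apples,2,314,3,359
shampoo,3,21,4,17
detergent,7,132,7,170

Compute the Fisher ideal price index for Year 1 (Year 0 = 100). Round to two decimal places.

Laspeyres component (base-period weights):
ΣP(Year 1)Q(Year 0) = 7×119 + 3×314 + 4×21 + 7×132 = 833 + 942 + 84 + 924 = 2783
ΣP(Year 0)Q(Year 0) = 5×119 + 2×314 + 3×21 + 7×132 = 595 + 628 + 63 + 924 = 2210
L = 2783 / 2210 × 100 = 125.9276
Paasche component (current-period weights):
ΣP(Year 1)Q(Year 1) = 7×123 + 3×359 + 4×17 + 7×170 = 861 + 1077 + 68 + 1190 = 3196
ΣP(Year 0)Q(Year 1) = 5×123 + 2×359 + 3×17 + 7×170 = 615 + 718 + 51 + 1190 = 2574
P = 3196 / 2574 × 100 = 124.1647
Fisher = √(L × P) = √(125.9276 × 124.1647) = 125.0431

125.04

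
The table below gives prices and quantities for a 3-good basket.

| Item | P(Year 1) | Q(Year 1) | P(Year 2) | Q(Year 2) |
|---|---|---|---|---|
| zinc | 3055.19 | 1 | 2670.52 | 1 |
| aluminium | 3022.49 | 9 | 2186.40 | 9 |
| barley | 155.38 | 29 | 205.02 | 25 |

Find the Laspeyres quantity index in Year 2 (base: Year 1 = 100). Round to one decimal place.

98.2

Laspeyres quantity index uses base-period prices as weights.
ΣP(Year 1)·Q(Year 2) = 3055.19×1 + 3022.49×9 + 155.38×25 = 3055.19 + 27202.41 + 3884.5 = 34142.1
ΣP(Year 1)·Q(Year 1) = 3055.19×1 + 3022.49×9 + 155.38×29 = 3055.19 + 27202.41 + 4506.02 = 34763.62
Index = 34142.1 / 34763.62 × 100 = 98.2122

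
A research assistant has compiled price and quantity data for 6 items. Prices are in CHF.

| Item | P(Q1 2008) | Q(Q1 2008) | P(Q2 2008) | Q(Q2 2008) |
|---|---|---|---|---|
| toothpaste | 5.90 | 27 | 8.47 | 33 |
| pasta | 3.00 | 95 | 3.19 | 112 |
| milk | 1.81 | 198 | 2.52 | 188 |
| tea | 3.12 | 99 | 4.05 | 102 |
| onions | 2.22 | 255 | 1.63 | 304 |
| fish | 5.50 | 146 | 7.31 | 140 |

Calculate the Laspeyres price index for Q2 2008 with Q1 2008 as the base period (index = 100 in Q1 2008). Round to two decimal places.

117.49

Laspeyres price index uses base-period quantities as weights.
ΣP(Q2 2008)·Q(Q1 2008) = 8.47×27 + 3.19×95 + 2.52×198 + 4.05×99 + 1.63×255 + 7.31×146 = 228.69 + 303.05 + 498.96 + 400.95 + 415.65 + 1067.26 = 2914.56
ΣP(Q1 2008)·Q(Q1 2008) = 5.90×27 + 3.00×95 + 1.81×198 + 3.12×99 + 2.22×255 + 5.50×146 = 159.3 + 285 + 358.38 + 308.88 + 566.1 + 803 = 2480.66
Index = 2914.56 / 2480.66 × 100 = 117.4913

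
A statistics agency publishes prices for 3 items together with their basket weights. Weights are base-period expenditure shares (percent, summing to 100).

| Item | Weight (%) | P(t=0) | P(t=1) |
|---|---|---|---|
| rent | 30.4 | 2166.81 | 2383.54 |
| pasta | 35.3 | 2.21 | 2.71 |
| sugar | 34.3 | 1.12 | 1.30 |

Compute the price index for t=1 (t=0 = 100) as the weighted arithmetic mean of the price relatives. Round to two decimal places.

rent: 30.4 × (2383.54/2166.81) = 30.4 × 1.100023 = 33.4407
pasta: 35.3 × (2.71/2.21) = 35.3 × 1.226244 = 43.2864
sugar: 34.3 × (1.30/1.12) = 34.3 × 1.160714 = 39.8125
Index = Σ wᵢ·(p₁ᵢ/p₀ᵢ) = 33.4407 + 43.2864 + 39.8125 = 116.5396

116.54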